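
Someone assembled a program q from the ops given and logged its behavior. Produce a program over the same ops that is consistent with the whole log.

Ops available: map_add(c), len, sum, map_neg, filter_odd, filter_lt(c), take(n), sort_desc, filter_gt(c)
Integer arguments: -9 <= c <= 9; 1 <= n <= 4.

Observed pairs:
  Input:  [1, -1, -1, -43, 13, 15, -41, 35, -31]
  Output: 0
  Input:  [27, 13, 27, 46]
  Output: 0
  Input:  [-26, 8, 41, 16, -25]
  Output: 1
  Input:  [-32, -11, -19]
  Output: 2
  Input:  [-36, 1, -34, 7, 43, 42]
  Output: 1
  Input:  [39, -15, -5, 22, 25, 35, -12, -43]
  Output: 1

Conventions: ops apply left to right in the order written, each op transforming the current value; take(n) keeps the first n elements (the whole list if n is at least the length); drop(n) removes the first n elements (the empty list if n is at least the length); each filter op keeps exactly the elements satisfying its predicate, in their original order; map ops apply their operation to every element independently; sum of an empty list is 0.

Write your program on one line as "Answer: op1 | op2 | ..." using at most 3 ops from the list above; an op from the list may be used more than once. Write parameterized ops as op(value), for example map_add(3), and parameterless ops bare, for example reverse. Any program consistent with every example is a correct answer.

take(2) | filter_lt(-8) | len

Check, running the answer program on each example:
  [1, -1, -1, -43, 13, 15, -41, 35, -31] -> [1, -1] -> [] -> 0
  [27, 13, 27, 46] -> [27, 13] -> [] -> 0
  [-26, 8, 41, 16, -25] -> [-26, 8] -> [-26] -> 1
  [-32, -11, -19] -> [-32, -11] -> [-32, -11] -> 2
  [-36, 1, -34, 7, 43, 42] -> [-36, 1] -> [-36] -> 1
  [39, -15, -5, 22, 25, 35, -12, -43] -> [39, -15] -> [-15] -> 1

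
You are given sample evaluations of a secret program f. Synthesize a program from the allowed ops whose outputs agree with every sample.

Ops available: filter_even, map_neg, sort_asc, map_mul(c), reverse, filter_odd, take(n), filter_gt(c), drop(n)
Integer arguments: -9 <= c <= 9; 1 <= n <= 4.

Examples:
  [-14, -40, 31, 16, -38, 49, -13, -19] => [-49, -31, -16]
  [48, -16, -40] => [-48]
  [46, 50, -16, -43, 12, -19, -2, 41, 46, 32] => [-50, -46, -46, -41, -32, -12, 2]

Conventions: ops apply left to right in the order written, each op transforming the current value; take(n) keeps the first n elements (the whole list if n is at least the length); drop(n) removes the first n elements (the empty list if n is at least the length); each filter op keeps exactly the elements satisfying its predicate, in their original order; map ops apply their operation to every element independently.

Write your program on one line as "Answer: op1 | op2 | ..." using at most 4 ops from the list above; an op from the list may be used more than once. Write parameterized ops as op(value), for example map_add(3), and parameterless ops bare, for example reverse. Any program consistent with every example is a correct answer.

filter_gt(-6) | map_neg | sort_asc

Check, running the answer program on each example:
  [-14, -40, 31, 16, -38, 49, -13, -19] -> [31, 16, 49] -> [-31, -16, -49] -> [-49, -31, -16]
  [48, -16, -40] -> [48] -> [-48] -> [-48]
  [46, 50, -16, -43, 12, -19, -2, 41, 46, 32] -> [46, 50, 12, -2, 41, 46, 32] -> [-46, -50, -12, 2, -41, -46, -32] -> [-50, -46, -46, -41, -32, -12, 2]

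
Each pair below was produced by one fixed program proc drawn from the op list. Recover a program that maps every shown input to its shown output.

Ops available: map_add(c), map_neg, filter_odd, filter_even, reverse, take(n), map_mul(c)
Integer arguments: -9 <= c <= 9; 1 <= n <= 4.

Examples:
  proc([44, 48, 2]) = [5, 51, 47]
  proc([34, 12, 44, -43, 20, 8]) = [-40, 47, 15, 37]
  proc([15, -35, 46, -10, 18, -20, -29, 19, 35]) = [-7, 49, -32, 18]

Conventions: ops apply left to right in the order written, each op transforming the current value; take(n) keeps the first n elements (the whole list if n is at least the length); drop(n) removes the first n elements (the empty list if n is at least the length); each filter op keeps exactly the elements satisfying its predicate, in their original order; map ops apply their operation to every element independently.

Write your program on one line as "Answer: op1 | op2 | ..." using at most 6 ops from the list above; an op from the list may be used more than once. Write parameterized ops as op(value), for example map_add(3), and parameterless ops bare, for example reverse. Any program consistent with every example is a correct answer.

take(4) | reverse | map_add(7) | map_add(-2) | map_add(-2)

Check, running the answer program on each example:
  [44, 48, 2] -> [44, 48, 2] -> [2, 48, 44] -> [9, 55, 51] -> [7, 53, 49] -> [5, 51, 47]
  [34, 12, 44, -43, 20, 8] -> [34, 12, 44, -43] -> [-43, 44, 12, 34] -> [-36, 51, 19, 41] -> [-38, 49, 17, 39] -> [-40, 47, 15, 37]
  [15, -35, 46, -10, 18, -20, -29, 19, 35] -> [15, -35, 46, -10] -> [-10, 46, -35, 15] -> [-3, 53, -28, 22] -> [-5, 51, -30, 20] -> [-7, 49, -32, 18]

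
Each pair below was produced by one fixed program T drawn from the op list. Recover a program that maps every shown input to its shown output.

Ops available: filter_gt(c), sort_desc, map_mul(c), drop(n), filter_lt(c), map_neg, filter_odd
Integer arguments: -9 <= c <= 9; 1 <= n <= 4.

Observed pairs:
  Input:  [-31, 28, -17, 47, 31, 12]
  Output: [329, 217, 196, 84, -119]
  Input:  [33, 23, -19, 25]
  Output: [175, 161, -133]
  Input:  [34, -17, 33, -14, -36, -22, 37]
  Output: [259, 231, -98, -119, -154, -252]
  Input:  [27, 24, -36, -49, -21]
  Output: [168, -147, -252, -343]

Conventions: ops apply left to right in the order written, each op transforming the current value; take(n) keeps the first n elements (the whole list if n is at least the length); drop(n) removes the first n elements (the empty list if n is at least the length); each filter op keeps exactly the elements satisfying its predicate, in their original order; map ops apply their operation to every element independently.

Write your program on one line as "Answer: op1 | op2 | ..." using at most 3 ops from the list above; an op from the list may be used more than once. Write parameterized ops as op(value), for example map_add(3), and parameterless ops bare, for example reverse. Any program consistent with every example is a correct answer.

drop(1) | sort_desc | map_mul(7)

Check, running the answer program on each example:
  [-31, 28, -17, 47, 31, 12] -> [28, -17, 47, 31, 12] -> [47, 31, 28, 12, -17] -> [329, 217, 196, 84, -119]
  [33, 23, -19, 25] -> [23, -19, 25] -> [25, 23, -19] -> [175, 161, -133]
  [34, -17, 33, -14, -36, -22, 37] -> [-17, 33, -14, -36, -22, 37] -> [37, 33, -14, -17, -22, -36] -> [259, 231, -98, -119, -154, -252]
  [27, 24, -36, -49, -21] -> [24, -36, -49, -21] -> [24, -21, -36, -49] -> [168, -147, -252, -343]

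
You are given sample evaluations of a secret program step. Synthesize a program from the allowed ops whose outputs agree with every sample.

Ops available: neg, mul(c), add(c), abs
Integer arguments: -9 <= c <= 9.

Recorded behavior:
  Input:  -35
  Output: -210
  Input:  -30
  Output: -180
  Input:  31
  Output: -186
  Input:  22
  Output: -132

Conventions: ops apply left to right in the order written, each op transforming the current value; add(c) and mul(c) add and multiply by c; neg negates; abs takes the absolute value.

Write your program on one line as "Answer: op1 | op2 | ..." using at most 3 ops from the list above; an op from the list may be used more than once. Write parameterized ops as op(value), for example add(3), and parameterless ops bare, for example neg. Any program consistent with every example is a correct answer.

abs | mul(-6)

Check, running the answer program on each example:
  -35 -> 35 -> -210
  -30 -> 30 -> -180
  31 -> 31 -> -186
  22 -> 22 -> -132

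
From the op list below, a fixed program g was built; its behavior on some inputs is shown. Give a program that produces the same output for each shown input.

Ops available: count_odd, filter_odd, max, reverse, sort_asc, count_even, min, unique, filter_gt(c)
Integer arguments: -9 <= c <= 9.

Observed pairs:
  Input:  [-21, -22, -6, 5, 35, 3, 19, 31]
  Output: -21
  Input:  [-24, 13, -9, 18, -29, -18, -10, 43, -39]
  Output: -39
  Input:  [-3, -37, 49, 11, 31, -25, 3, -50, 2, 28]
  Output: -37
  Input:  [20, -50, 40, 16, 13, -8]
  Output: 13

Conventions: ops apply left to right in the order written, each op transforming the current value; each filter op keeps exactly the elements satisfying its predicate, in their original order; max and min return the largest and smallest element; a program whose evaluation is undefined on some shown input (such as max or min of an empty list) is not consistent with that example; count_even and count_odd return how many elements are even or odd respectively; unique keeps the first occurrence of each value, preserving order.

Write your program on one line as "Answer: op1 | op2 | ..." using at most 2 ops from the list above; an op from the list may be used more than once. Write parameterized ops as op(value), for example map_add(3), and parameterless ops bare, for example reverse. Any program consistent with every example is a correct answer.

filter_odd | min

Check, running the answer program on each example:
  [-21, -22, -6, 5, 35, 3, 19, 31] -> [-21, 5, 35, 3, 19, 31] -> -21
  [-24, 13, -9, 18, -29, -18, -10, 43, -39] -> [13, -9, -29, 43, -39] -> -39
  [-3, -37, 49, 11, 31, -25, 3, -50, 2, 28] -> [-3, -37, 49, 11, 31, -25, 3] -> -37
  [20, -50, 40, 16, 13, -8] -> [13] -> 13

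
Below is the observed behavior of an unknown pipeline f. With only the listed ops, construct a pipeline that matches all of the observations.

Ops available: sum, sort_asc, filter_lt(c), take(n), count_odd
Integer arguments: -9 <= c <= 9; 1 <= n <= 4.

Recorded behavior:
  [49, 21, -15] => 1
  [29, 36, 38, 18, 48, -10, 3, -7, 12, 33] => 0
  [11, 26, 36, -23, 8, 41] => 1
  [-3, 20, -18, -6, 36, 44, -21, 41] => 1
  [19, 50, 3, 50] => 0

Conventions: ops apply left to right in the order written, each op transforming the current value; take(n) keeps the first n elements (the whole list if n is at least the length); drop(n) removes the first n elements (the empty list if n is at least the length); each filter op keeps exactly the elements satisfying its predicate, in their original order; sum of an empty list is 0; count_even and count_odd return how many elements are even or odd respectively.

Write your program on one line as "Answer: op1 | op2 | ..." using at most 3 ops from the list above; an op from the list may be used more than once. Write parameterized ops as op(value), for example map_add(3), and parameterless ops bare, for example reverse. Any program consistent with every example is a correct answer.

filter_lt(-8) | count_odd

Check, running the answer program on each example:
  [49, 21, -15] -> [-15] -> 1
  [29, 36, 38, 18, 48, -10, 3, -7, 12, 33] -> [-10] -> 0
  [11, 26, 36, -23, 8, 41] -> [-23] -> 1
  [-3, 20, -18, -6, 36, 44, -21, 41] -> [-18, -21] -> 1
  [19, 50, 3, 50] -> [] -> 0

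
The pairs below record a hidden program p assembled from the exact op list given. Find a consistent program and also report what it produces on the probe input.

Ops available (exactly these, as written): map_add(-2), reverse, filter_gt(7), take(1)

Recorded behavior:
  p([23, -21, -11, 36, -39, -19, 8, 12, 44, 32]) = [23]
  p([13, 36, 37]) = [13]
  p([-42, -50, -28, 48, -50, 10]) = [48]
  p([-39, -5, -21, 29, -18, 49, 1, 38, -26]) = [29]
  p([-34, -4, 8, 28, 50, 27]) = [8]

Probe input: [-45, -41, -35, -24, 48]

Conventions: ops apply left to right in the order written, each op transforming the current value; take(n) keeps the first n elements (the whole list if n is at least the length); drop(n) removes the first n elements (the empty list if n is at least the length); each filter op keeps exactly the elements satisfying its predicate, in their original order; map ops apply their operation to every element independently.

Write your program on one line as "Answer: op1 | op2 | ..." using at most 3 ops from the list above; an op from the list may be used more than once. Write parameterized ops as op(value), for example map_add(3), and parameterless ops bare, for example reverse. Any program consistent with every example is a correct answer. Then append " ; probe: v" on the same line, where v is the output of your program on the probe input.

filter_gt(7) | take(1) ; probe: [48]

Check, running the answer program on each example:
  [23, -21, -11, 36, -39, -19, 8, 12, 44, 32] -> [23, 36, 8, 12, 44, 32] -> [23]
  [13, 36, 37] -> [13, 36, 37] -> [13]
  [-42, -50, -28, 48, -50, 10] -> [48, 10] -> [48]
  [-39, -5, -21, 29, -18, 49, 1, 38, -26] -> [29, 49, 38] -> [29]
  [-34, -4, 8, 28, 50, 27] -> [8, 28, 50, 27] -> [8]
  probe: [-45, -41, -35, -24, 48] -> [48] -> [48]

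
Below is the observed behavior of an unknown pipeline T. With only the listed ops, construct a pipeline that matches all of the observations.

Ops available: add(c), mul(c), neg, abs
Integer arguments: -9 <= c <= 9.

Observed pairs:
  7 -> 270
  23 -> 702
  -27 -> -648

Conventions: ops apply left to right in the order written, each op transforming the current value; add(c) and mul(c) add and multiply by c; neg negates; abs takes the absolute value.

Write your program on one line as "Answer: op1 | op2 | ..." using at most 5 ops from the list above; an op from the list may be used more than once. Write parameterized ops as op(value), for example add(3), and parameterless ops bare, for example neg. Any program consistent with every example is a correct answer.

add(3) | mul(9) | mul(-3) | neg

Check, running the answer program on each example:
  7 -> 10 -> 90 -> -270 -> 270
  23 -> 26 -> 234 -> -702 -> 702
  -27 -> -24 -> -216 -> 648 -> -648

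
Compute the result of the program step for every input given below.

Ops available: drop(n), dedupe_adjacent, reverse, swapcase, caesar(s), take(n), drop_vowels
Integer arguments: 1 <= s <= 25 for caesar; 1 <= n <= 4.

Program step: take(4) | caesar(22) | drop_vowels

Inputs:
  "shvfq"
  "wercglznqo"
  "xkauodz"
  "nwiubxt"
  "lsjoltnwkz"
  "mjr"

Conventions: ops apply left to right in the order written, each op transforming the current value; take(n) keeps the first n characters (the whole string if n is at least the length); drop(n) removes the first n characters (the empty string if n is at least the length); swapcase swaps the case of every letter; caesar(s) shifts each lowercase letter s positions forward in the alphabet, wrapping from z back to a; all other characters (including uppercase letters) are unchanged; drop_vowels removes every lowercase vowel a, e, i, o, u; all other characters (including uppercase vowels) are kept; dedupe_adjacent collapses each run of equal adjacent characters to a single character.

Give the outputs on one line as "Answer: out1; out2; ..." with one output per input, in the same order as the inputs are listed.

Execution, op by op:
  "shvfq" -> "shvf" -> "odrb" -> "drb"
  "wercglznqo" -> "werc" -> "sany" -> "sny"
  "xkauodz" -> "xkau" -> "tgwq" -> "tgwq"
  "nwiubxt" -> "nwiu" -> "jseq" -> "jsq"
  "lsjoltnwkz" -> "lsjo" -> "hofk" -> "hfk"
  "mjr" -> "mjr" -> "ifn" -> "fn"

"drb"; "sny"; "tgwq"; "jsq"; "hfk"; "fn"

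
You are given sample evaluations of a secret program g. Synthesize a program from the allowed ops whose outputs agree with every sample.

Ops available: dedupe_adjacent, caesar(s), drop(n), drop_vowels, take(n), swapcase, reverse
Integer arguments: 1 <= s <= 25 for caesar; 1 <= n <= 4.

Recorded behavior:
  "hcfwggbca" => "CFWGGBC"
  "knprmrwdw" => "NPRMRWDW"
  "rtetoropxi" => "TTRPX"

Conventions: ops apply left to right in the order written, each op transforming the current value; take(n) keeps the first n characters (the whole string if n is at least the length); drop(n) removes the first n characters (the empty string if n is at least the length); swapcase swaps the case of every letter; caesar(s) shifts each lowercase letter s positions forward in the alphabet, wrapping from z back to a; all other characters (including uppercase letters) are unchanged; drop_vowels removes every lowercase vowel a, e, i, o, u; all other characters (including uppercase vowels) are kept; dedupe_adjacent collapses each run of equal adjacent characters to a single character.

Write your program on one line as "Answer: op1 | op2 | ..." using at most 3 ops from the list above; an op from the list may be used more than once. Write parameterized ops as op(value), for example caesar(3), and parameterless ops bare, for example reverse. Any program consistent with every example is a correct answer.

drop_vowels | drop(1) | swapcase

Check, running the answer program on each example:
  "hcfwggbca" -> "hcfwggbc" -> "cfwggbc" -> "CFWGGBC"
  "knprmrwdw" -> "knprmrwdw" -> "nprmrwdw" -> "NPRMRWDW"
  "rtetoropxi" -> "rttrpx" -> "ttrpx" -> "TTRPX"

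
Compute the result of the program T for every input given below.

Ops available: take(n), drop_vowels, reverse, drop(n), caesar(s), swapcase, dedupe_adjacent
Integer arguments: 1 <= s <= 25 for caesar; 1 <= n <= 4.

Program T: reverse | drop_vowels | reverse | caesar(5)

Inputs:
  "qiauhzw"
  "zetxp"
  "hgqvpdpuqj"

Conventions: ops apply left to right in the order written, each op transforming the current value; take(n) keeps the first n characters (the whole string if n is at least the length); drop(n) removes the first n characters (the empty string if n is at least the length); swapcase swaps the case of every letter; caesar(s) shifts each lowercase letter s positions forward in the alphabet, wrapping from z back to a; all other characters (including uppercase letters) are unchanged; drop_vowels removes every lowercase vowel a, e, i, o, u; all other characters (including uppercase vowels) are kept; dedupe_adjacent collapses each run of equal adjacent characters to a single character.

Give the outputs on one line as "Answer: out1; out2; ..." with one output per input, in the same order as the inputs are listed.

"vmeb"; "eycu"; "mlvauiuvo"

Execution, op by op:
  "qiauhzw" -> "wzhuaiq" -> "wzhq" -> "qhzw" -> "vmeb"
  "zetxp" -> "pxtez" -> "pxtz" -> "ztxp" -> "eycu"
  "hgqvpdpuqj" -> "jqupdpvqgh" -> "jqpdpvqgh" -> "hgqvpdpqj" -> "mlvauiuvo"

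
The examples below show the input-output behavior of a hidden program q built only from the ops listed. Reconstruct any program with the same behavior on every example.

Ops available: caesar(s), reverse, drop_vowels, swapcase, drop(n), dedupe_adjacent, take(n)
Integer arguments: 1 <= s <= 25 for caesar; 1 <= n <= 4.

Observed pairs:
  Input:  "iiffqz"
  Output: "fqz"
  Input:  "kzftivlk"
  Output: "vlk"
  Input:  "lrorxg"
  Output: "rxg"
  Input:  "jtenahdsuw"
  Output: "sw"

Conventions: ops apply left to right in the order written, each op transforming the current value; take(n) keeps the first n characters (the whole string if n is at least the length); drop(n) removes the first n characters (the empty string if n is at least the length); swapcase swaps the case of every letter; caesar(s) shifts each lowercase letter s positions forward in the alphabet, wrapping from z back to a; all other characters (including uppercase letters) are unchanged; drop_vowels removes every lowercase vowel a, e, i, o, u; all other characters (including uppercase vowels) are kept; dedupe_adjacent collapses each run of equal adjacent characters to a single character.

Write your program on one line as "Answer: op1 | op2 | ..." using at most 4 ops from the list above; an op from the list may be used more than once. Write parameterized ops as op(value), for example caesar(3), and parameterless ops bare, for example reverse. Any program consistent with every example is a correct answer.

reverse | take(3) | reverse | drop_vowels

Check, running the answer program on each example:
  "iiffqz" -> "zqffii" -> "zqf" -> "fqz" -> "fqz"
  "kzftivlk" -> "klvitfzk" -> "klv" -> "vlk" -> "vlk"
  "lrorxg" -> "gxrorl" -> "gxr" -> "rxg" -> "rxg"
  "jtenahdsuw" -> "wusdhanetj" -> "wus" -> "suw" -> "sw"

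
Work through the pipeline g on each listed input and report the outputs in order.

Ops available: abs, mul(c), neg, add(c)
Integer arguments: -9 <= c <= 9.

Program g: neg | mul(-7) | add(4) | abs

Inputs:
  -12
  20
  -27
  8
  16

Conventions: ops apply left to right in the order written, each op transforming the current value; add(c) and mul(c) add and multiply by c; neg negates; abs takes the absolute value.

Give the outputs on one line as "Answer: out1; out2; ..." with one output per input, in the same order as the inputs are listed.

80; 144; 185; 60; 116

Execution, op by op:
  -12 -> 12 -> -84 -> -80 -> 80
  20 -> -20 -> 140 -> 144 -> 144
  -27 -> 27 -> -189 -> -185 -> 185
  8 -> -8 -> 56 -> 60 -> 60
  16 -> -16 -> 112 -> 116 -> 116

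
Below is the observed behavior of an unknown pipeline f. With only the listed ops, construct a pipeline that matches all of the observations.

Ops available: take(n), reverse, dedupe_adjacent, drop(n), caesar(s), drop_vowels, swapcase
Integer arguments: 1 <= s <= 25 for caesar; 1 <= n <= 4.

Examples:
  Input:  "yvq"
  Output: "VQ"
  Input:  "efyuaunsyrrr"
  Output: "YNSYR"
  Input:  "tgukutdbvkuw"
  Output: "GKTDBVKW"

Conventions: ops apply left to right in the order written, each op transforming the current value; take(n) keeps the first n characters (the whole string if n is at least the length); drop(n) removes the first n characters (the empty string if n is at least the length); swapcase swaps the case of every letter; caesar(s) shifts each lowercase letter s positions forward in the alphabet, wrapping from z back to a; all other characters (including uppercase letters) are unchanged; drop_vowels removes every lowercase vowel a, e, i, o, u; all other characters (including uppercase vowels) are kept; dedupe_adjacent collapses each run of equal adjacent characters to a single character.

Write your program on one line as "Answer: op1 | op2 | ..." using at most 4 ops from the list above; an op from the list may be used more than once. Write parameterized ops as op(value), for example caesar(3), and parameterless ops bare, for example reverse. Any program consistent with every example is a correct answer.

dedupe_adjacent | drop_vowels | drop(1) | swapcase

Check, running the answer program on each example:
  "yvq" -> "yvq" -> "yvq" -> "vq" -> "VQ"
  "efyuaunsyrrr" -> "efyuaunsyr" -> "fynsyr" -> "ynsyr" -> "YNSYR"
  "tgukutdbvkuw" -> "tgukutdbvkuw" -> "tgktdbvkw" -> "gktdbvkw" -> "GKTDBVKW"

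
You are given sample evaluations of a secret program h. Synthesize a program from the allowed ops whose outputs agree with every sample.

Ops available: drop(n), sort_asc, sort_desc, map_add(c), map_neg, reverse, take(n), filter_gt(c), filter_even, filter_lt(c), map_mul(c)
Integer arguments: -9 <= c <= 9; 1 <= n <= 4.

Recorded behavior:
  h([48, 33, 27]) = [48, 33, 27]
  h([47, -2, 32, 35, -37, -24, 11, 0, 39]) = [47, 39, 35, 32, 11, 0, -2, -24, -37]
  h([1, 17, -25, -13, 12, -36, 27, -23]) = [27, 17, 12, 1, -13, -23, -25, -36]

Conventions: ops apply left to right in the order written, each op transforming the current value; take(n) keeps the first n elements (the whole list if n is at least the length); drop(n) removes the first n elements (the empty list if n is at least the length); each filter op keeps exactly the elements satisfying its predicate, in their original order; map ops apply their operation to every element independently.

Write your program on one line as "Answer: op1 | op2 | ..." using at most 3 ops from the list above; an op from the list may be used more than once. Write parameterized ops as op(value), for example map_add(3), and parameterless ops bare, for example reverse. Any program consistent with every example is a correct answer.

sort_asc | reverse

Check, running the answer program on each example:
  [48, 33, 27] -> [27, 33, 48] -> [48, 33, 27]
  [47, -2, 32, 35, -37, -24, 11, 0, 39] -> [-37, -24, -2, 0, 11, 32, 35, 39, 47] -> [47, 39, 35, 32, 11, 0, -2, -24, -37]
  [1, 17, -25, -13, 12, -36, 27, -23] -> [-36, -25, -23, -13, 1, 12, 17, 27] -> [27, 17, 12, 1, -13, -23, -25, -36]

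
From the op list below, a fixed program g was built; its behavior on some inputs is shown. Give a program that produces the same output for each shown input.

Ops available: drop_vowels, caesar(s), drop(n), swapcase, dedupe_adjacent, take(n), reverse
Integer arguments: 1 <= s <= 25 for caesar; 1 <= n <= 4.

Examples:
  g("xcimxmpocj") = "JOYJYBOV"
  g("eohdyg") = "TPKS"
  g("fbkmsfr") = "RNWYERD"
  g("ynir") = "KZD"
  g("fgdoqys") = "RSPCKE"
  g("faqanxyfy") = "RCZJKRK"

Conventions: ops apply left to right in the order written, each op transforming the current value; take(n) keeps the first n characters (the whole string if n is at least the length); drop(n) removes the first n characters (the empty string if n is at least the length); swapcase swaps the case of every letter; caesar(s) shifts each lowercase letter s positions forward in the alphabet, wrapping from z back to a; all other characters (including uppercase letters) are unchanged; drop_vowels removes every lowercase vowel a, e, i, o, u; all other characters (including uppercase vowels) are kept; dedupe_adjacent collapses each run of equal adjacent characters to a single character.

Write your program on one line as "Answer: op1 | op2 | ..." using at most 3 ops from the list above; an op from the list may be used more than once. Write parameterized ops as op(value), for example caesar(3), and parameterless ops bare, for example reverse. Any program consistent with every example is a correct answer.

drop_vowels | caesar(12) | swapcase

Check, running the answer program on each example:
  "xcimxmpocj" -> "xcmxmpcj" -> "joyjybov" -> "JOYJYBOV"
  "eohdyg" -> "hdyg" -> "tpks" -> "TPKS"
  "fbkmsfr" -> "fbkmsfr" -> "rnwyerd" -> "RNWYERD"
  "ynir" -> "ynr" -> "kzd" -> "KZD"
  "fgdoqys" -> "fgdqys" -> "rspcke" -> "RSPCKE"
  "faqanxyfy" -> "fqnxyfy" -> "rczjkrk" -> "RCZJKRK"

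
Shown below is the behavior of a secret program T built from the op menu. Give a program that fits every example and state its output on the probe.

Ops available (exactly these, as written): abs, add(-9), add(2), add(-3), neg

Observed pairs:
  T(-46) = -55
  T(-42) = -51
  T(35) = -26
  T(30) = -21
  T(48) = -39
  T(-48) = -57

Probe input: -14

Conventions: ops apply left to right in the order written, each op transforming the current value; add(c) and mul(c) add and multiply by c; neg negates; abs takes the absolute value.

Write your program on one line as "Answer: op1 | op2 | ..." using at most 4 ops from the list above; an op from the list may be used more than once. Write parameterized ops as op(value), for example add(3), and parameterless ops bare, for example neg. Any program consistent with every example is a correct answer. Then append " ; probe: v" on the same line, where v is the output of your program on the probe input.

add(-9) | abs | neg ; probe: -23

Check, running the answer program on each example:
  -46 -> -55 -> 55 -> -55
  -42 -> -51 -> 51 -> -51
  35 -> 26 -> 26 -> -26
  30 -> 21 -> 21 -> -21
  48 -> 39 -> 39 -> -39
  -48 -> -57 -> 57 -> -57
  probe: -14 -> -23 -> 23 -> -23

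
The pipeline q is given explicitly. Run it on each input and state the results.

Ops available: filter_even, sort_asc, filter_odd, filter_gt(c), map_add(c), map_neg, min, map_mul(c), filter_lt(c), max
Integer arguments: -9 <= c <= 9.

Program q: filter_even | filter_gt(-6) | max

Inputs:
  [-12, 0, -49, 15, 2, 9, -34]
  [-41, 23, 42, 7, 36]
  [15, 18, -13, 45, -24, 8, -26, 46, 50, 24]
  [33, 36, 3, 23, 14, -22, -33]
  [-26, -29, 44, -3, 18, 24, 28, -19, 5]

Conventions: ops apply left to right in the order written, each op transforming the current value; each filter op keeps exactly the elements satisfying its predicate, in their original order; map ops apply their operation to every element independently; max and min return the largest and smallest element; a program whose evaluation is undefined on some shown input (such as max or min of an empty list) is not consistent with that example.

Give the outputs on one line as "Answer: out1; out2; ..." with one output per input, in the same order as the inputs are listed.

2; 42; 50; 36; 44

Execution, op by op:
  [-12, 0, -49, 15, 2, 9, -34] -> [-12, 0, 2, -34] -> [0, 2] -> 2
  [-41, 23, 42, 7, 36] -> [42, 36] -> [42, 36] -> 42
  [15, 18, -13, 45, -24, 8, -26, 46, 50, 24] -> [18, -24, 8, -26, 46, 50, 24] -> [18, 8, 46, 50, 24] -> 50
  [33, 36, 3, 23, 14, -22, -33] -> [36, 14, -22] -> [36, 14] -> 36
  [-26, -29, 44, -3, 18, 24, 28, -19, 5] -> [-26, 44, 18, 24, 28] -> [44, 18, 24, 28] -> 44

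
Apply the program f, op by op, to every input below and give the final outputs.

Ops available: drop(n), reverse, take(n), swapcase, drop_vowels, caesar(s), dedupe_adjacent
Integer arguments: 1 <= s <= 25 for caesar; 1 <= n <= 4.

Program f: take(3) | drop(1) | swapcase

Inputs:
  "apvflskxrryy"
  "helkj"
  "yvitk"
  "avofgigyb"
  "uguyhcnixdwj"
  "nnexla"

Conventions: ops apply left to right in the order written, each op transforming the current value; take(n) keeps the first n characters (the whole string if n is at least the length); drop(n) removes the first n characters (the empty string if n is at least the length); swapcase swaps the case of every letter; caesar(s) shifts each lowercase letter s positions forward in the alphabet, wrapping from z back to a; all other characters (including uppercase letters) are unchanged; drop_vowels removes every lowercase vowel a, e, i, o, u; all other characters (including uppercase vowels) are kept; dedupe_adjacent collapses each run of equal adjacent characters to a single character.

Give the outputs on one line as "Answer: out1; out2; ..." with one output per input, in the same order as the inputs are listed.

"PV"; "EL"; "VI"; "VO"; "GU"; "NE"

Execution, op by op:
  "apvflskxrryy" -> "apv" -> "pv" -> "PV"
  "helkj" -> "hel" -> "el" -> "EL"
  "yvitk" -> "yvi" -> "vi" -> "VI"
  "avofgigyb" -> "avo" -> "vo" -> "VO"
  "uguyhcnixdwj" -> "ugu" -> "gu" -> "GU"
  "nnexla" -> "nne" -> "ne" -> "NE"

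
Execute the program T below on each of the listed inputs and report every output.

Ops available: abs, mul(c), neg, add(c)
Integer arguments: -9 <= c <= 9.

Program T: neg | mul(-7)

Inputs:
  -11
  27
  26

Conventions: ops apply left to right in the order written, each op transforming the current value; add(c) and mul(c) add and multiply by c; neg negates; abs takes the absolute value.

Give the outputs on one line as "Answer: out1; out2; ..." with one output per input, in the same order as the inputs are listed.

-77; 189; 182

Execution, op by op:
  -11 -> 11 -> -77
  27 -> -27 -> 189
  26 -> -26 -> 182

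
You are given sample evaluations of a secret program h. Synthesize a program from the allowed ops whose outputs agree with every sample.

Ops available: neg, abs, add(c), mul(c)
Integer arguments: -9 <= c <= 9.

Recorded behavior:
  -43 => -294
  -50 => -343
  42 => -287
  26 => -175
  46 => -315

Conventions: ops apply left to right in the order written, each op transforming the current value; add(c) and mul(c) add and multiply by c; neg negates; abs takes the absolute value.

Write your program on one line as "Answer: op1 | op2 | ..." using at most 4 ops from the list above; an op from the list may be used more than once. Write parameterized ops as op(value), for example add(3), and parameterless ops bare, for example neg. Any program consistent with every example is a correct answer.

abs | add(-1) | mul(-7)

Check, running the answer program on each example:
  -43 -> 43 -> 42 -> -294
  -50 -> 50 -> 49 -> -343
  42 -> 42 -> 41 -> -287
  26 -> 26 -> 25 -> -175
  46 -> 46 -> 45 -> -315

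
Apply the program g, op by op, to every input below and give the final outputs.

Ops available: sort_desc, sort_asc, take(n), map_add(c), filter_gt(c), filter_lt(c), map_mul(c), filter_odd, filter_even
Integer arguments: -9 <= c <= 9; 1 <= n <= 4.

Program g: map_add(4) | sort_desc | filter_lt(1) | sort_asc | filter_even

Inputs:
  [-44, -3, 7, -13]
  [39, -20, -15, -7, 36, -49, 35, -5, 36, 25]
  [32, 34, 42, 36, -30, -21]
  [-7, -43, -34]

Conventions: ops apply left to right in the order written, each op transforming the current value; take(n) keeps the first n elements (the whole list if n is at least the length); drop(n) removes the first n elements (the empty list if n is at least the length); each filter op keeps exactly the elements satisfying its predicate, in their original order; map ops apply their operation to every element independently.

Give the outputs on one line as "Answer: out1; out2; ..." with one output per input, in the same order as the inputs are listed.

[-40]; [-16]; [-26]; [-30]

Execution, op by op:
  [-44, -3, 7, -13] -> [-40, 1, 11, -9] -> [11, 1, -9, -40] -> [-9, -40] -> [-40, -9] -> [-40]
  [39, -20, -15, -7, 36, -49, 35, -5, 36, 25] -> [43, -16, -11, -3, 40, -45, 39, -1, 40, 29] -> [43, 40, 40, 39, 29, -1, -3, -11, -16, -45] -> [-1, -3, -11, -16, -45] -> [-45, -16, -11, -3, -1] -> [-16]
  [32, 34, 42, 36, -30, -21] -> [36, 38, 46, 40, -26, -17] -> [46, 40, 38, 36, -17, -26] -> [-17, -26] -> [-26, -17] -> [-26]
  [-7, -43, -34] -> [-3, -39, -30] -> [-3, -30, -39] -> [-3, -30, -39] -> [-39, -30, -3] -> [-30]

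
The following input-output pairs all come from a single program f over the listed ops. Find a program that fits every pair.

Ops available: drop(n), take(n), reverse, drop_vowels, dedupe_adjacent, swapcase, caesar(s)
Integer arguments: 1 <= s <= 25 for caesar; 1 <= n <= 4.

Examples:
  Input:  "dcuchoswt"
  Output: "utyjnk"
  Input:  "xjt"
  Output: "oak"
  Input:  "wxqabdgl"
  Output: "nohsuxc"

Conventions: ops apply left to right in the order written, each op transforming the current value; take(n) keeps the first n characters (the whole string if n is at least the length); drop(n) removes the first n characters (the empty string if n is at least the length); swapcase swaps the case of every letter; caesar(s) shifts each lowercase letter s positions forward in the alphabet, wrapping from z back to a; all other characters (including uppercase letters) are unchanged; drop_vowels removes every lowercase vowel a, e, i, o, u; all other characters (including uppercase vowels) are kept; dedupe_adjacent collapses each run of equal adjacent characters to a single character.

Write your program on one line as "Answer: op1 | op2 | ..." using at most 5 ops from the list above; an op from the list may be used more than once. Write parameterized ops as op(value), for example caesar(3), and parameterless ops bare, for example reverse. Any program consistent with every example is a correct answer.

drop_vowels | caesar(2) | caesar(5) | caesar(10) | dedupe_adjacent

Check, running the answer program on each example:
  "dcuchoswt" -> "dcchswt" -> "feejuyv" -> "kjjozda" -> "uttyjnk" -> "utyjnk"
  "xjt" -> "xjt" -> "zlv" -> "eqa" -> "oak" -> "oak"
  "wxqabdgl" -> "wxqbdgl" -> "yzsdfin" -> "dexikns" -> "nohsuxc" -> "nohsuxc"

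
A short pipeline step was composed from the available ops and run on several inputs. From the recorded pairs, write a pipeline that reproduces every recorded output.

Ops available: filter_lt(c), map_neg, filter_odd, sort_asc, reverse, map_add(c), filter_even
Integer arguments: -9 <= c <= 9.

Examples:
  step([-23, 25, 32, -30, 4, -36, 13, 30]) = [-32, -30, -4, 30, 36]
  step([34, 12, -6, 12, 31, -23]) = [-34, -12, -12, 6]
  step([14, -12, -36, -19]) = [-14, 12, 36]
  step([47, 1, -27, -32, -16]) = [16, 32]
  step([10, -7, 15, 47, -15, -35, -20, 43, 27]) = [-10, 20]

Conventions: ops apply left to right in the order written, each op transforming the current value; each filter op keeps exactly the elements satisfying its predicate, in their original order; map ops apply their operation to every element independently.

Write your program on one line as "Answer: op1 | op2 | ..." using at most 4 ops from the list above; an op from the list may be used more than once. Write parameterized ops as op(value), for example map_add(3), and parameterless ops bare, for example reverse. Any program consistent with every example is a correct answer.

sort_asc | filter_even | map_neg | sort_asc

Check, running the answer program on each example:
  [-23, 25, 32, -30, 4, -36, 13, 30] -> [-36, -30, -23, 4, 13, 25, 30, 32] -> [-36, -30, 4, 30, 32] -> [36, 30, -4, -30, -32] -> [-32, -30, -4, 30, 36]
  [34, 12, -6, 12, 31, -23] -> [-23, -6, 12, 12, 31, 34] -> [-6, 12, 12, 34] -> [6, -12, -12, -34] -> [-34, -12, -12, 6]
  [14, -12, -36, -19] -> [-36, -19, -12, 14] -> [-36, -12, 14] -> [36, 12, -14] -> [-14, 12, 36]
  [47, 1, -27, -32, -16] -> [-32, -27, -16, 1, 47] -> [-32, -16] -> [32, 16] -> [16, 32]
  [10, -7, 15, 47, -15, -35, -20, 43, 27] -> [-35, -20, -15, -7, 10, 15, 27, 43, 47] -> [-20, 10] -> [20, -10] -> [-10, 20]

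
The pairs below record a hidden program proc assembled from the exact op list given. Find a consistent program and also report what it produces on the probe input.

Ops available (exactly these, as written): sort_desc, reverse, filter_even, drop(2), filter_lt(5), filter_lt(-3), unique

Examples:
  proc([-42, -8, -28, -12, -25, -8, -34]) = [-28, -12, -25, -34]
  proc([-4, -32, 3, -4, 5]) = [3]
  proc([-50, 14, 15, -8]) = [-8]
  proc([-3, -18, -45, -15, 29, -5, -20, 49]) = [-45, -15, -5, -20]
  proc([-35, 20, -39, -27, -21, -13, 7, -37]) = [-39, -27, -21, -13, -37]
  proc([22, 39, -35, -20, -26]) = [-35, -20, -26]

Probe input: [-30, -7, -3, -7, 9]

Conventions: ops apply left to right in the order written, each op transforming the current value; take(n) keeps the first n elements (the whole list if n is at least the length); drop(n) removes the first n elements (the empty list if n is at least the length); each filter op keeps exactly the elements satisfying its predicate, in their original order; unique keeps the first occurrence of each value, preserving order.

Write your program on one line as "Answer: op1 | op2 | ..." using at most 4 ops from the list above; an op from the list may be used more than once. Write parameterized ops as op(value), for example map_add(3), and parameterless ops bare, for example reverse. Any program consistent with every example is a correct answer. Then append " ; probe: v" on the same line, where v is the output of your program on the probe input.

unique | drop(2) | filter_lt(5) ; probe: [-3]

Check, running the answer program on each example:
  [-42, -8, -28, -12, -25, -8, -34] -> [-42, -8, -28, -12, -25, -34] -> [-28, -12, -25, -34] -> [-28, -12, -25, -34]
  [-4, -32, 3, -4, 5] -> [-4, -32, 3, 5] -> [3, 5] -> [3]
  [-50, 14, 15, -8] -> [-50, 14, 15, -8] -> [15, -8] -> [-8]
  [-3, -18, -45, -15, 29, -5, -20, 49] -> [-3, -18, -45, -15, 29, -5, -20, 49] -> [-45, -15, 29, -5, -20, 49] -> [-45, -15, -5, -20]
  [-35, 20, -39, -27, -21, -13, 7, -37] -> [-35, 20, -39, -27, -21, -13, 7, -37] -> [-39, -27, -21, -13, 7, -37] -> [-39, -27, -21, -13, -37]
  [22, 39, -35, -20, -26] -> [22, 39, -35, -20, -26] -> [-35, -20, -26] -> [-35, -20, -26]
  probe: [-30, -7, -3, -7, 9] -> [-30, -7, -3, 9] -> [-3, 9] -> [-3]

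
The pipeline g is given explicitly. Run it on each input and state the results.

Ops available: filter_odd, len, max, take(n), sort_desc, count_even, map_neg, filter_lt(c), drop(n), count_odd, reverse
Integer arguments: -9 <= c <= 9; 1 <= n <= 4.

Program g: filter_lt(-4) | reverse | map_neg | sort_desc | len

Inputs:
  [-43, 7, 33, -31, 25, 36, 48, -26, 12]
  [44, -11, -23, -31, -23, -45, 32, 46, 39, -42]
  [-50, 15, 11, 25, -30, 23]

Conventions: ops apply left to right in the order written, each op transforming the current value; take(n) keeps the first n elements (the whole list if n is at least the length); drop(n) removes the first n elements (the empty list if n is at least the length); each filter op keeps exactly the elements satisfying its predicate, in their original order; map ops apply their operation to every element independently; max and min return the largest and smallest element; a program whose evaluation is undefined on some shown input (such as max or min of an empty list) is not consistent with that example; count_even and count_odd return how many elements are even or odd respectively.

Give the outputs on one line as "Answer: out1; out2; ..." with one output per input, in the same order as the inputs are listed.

Execution, op by op:
  [-43, 7, 33, -31, 25, 36, 48, -26, 12] -> [-43, -31, -26] -> [-26, -31, -43] -> [26, 31, 43] -> [43, 31, 26] -> 3
  [44, -11, -23, -31, -23, -45, 32, 46, 39, -42] -> [-11, -23, -31, -23, -45, -42] -> [-42, -45, -23, -31, -23, -11] -> [42, 45, 23, 31, 23, 11] -> [45, 42, 31, 23, 23, 11] -> 6
  [-50, 15, 11, 25, -30, 23] -> [-50, -30] -> [-30, -50] -> [30, 50] -> [50, 30] -> 2

3; 6; 2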